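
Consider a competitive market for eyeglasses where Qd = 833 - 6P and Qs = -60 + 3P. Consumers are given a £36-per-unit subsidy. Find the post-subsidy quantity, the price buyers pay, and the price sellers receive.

Pre-subsidy: 833 - 6P = -60 + 3P gives P* = 893/9, Q* = 713/3.
With the rebate, buyers effectively pay Pb = Ps − 36, where Ps is the price sellers receive.
Demand in terms of Ps becomes Qd = 833 − 6(Ps − 36) = 1049 - 6Ps. Setting this equal to supply: 1049 - 6Ps = -60 + 3Ps, so Ps = 1109/9.
Buyers pay Pb = 1109/9 − 36 = 785/9; Q' = -60 + 3·(1109/9) = 929/3.

Q' = 929/3; buyers pay 785/9; sellers receive 1109/9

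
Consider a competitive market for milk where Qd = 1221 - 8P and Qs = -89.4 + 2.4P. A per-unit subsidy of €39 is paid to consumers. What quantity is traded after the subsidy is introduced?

Q' = 285

Pre-subsidy: 1221 - 8P = -89.4 + 2.4P gives P* = 126, Q* = 213.
With the rebate, buyers effectively pay Pb = Ps − 39, where Ps is the price sellers receive.
Demand in terms of Ps becomes Qd = 1221 − 8(Ps − 39) = 1533 - 8Ps. Setting this equal to supply: 1533 - 8Ps = -89.4 + 2.4Ps, so Ps = 156.
Buyers pay Pb = 156 − 39 = 117; Q' = -89.4 + 2.4·156 = 285.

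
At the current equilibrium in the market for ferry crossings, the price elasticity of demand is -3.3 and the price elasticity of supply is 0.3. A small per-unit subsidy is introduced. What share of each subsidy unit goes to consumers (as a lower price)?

For a small subsidy around the equilibrium, the benefit split depends on the relative slopes, which at a point are proportional to the elasticities.
Buyer share = εs/(εs + |εd|) = 0.3/(0.3 + 3.3) = 1/12; seller share = |εd|/(εs + |εd|) = 11/12.

Consumer share = 1/12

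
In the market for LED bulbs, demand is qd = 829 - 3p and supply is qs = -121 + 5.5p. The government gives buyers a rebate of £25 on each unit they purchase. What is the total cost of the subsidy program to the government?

Government cost = 230450/17

Pre-subsidy: 829 - 3p = -121 + 5.5p gives p* = 1900/17, q* = 8393/17.
With the rebate, buyers effectively pay pb = ps − 25, where ps is the price sellers receive.
Demand in terms of ps becomes qd = 829 − 3(ps − 25) = 904 - 3ps. Setting this equal to supply: 904 - 3ps = -121 + 5.5ps, so ps = 2050/17.
Buyers pay pb = 2050/17 − 25 = 1625/17; q' = -121 + 5.5·(2050/17) = 9218/17.
Government outlay = subsidy × quantity = 25 × 9218/17 = 230450/17.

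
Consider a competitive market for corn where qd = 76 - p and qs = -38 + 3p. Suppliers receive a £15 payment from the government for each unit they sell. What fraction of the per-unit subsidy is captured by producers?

Pre-subsidy: 76 - p = -38 + 3p gives p* = 28.5, q* = 47.5.
With the subsidy, sellers receive ps = pb + 15 for each unit, where pb is the price buyers pay.
Supply in terms of pb becomes qs = -38 + 3(pb + 15) = 7 + 3pb. Setting this equal to demand: 76 - pb = 7 + 3pb, so pb = 17.25.
Sellers receive ps = 17.25 + 15 = 32.25; q' = 76 − 1·17.25 = 58.75.
Buyers' price falls by p* − pb = 28.5 − 17.25 = 11.25; sellers' price rises by ps − p* = 32.25 − 28.5 = 3.75.
So producers capture 3.75/15 = 0.25 of each unit of subsidy.

Producer share = 0.25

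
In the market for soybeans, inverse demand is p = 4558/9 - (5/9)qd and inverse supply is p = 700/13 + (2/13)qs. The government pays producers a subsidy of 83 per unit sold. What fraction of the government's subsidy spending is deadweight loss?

DWL / government spending = 117/1510

Pre-subsidy: 4558/9 - (5/9)q = 700/13 + (2/13)q gives q* = 638 and p* = 152.
With the subsidy, sellers receive ps = pb + 83 for each unit, where pb is the price buyers pay.
On the curves, pb = 4558/9 - (5/9)q and ps = 700/13 + (2/13)q; the wedge ps − pb = 83 gives 700/13 + (2/13)q − (4558/9 - (5/9)q) = 83, so q' = 755.
Then pb = 4558/9 − (5/9)·755 = 87 and ps = 700/13 + (2/13)·755 = 170.
ΔCS = ½(638 + 755)(152 − 87) = 45272.5; ΔPS = ½(638 + 755)(170 − 152) = 12537.
Government spending = 83 × 755 = 62665.
DWL = ½ × 83 × (755 − 638) = 4855.5; fraction = 4855.5 / 62665 = 117/1510.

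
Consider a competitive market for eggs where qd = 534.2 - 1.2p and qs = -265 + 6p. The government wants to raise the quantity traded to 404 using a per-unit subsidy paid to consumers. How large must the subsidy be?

At q = 404, invert demand for the buyer price: pb = (534.2 − 404)/1.2 = 108.5; invert supply for the seller price: ps = (404 − (-265))/6 = 111.5.
The subsidy must fill the gap: s = ps − pb = 111.5 − 108.5 = 3.

Required subsidy s = 3 per unit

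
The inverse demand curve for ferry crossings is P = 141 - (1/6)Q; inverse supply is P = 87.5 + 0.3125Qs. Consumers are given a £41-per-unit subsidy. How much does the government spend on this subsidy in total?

Government cost = 185976/23

Pre-subsidy: 141 - (1/6)Q = 87.5 + 0.3125Q gives Q* = 2568/23 and P* = 2815/23.
With the rebate, buyers effectively pay Pb = Ps − 41, where Ps is the price sellers receive.
On the curves, Pb = 141 - (1/6)Q and Ps = 87.5 + 0.3125Q; the wedge Ps − Pb = 41 gives 87.5 + 0.3125Q − (141 - (1/6)Q) = 41, so Q' = 4536/23.
Then Pb = 141 − (1/6)·(4536/23) = 2487/23 and Ps = 87.5 + 0.3125·(4536/23) = 3430/23.
Government outlay = subsidy × quantity = 41 × 4536/23 = 185976/23.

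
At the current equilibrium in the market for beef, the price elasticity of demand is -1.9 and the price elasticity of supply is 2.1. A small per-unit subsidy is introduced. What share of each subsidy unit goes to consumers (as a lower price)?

For a small subsidy around the equilibrium, the benefit split depends on the relative slopes, which at a point are proportional to the elasticities.
Buyer share = εs/(εs + |εd|) = 2.1/(2.1 + 1.9) = 0.525; seller share = |εd|/(εs + |εd|) = 0.475.

Consumer share = 0.525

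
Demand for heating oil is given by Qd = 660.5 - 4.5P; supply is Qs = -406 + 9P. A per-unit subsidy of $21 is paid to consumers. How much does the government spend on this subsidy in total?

Government cost = $7728

Pre-subsidy: 660.5 - 4.5P = -406 + 9P gives P* = 79, Q* = 305.
With the rebate, buyers effectively pay Pb = Ps − 21, where Ps is the price sellers receive.
Demand in terms of Ps becomes Qd = 660.5 − 4.5(Ps − 21) = 755 - 4.5Ps. Setting this equal to supply: 755 - 4.5Ps = -406 + 9Ps, so Ps = 86.
Buyers pay Pb = 86 − 21 = 65; Q' = -406 + 9·86 = 368.
Government outlay = subsidy × quantity = 21 × 368 = 7728.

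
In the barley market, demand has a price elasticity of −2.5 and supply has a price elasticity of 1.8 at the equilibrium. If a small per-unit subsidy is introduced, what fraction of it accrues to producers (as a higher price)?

Producer share = 25/43

For a small subsidy around the equilibrium, the benefit split depends on the relative slopes, which at a point are proportional to the elasticities.
Buyer share = εs/(εs + |εd|) = 1.8/(1.8 + 2.5) = 18/43; seller share = |εd|/(εs + |εd|) = 25/43.
So producers capture 25/43 of the subsidy.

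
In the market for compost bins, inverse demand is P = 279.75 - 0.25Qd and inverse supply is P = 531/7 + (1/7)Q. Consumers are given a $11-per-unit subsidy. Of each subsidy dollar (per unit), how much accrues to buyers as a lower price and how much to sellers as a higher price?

Buyers gain $7 per unit; sellers gain $4 per unit

Pre-subsidy: 279.75 - 0.25Q = 531/7 + (1/7)Q gives Q* = 519 and P* = 150.
With the rebate, buyers effectively pay Pb = Ps − 11, where Ps is the price sellers receive.
On the curves, Pb = 279.75 - 0.25Q and Ps = 531/7 + (1/7)Q; the wedge Ps − Pb = 11 gives 531/7 + (1/7)Q − (279.75 - 0.25Q) = 11, so Q' = 547.
Then Pb = 279.75 − 0.25·547 = 143 and Ps = 531/7 + (1/7)·547 = 154.
Buyers' price falls by P* − Pb = 150 − 143 = 7; sellers' price rises by Ps − P* = 154 − 150 = 4.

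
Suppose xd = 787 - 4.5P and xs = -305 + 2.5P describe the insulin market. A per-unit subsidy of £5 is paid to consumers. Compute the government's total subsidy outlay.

Government cost = 13025/28

Pre-subsidy: 787 - 4.5P = -305 + 2.5P gives P* = 156, x* = 85.
With the rebate, buyers effectively pay Pb = Ps − 5, where Ps is the price sellers receive.
Demand in terms of Ps becomes xd = 787 − 4.5(Ps − 5) = 809.5 - 4.5Ps. Setting this equal to supply: 809.5 - 4.5Ps = -305 + 2.5Ps, so Ps = 2229/14.
Buyers pay Pb = 2229/14 − 5 = 2159/14; x' = -305 + 2.5·(2229/14) = 2605/28.
Government outlay = subsidy × quantity = 5 × 2605/28 = 13025/28.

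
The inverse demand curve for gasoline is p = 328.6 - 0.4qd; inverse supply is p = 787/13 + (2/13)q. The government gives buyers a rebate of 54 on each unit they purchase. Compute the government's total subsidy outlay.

Government cost = 31401

Pre-subsidy: 328.6 - 0.4q = 787/13 + (2/13)q gives q* = 484 and p* = 135.
With the rebate, buyers effectively pay pb = ps − 54, where ps is the price sellers receive.
On the curves, pb = 328.6 - 0.4q and ps = 787/13 + (2/13)q; the wedge ps − pb = 54 gives 787/13 + (2/13)q − (328.6 - 0.4q) = 54, so q' = 581.5.
Then pb = 328.6 − 0.4·581.5 = 96 and ps = 787/13 + (2/13)·581.5 = 150.
Government outlay = subsidy × quantity = 54 × 581.5 = 31401.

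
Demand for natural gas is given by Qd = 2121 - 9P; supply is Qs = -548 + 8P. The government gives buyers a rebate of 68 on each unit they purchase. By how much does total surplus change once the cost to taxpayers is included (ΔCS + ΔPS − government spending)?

Net change in total surplus = -9792

Pre-subsidy: 2121 - 9P = -548 + 8P gives P* = 157, Q* = 708.
With the rebate, buyers effectively pay Pb = Ps − 68, where Ps is the price sellers receive.
Demand in terms of Ps becomes Qd = 2121 − 9(Ps − 68) = 2733 - 9Ps. Setting this equal to supply: 2733 - 9Ps = -548 + 8Ps, so Ps = 193.
Buyers pay Pb = 193 − 68 = 125; Q' = -548 + 8·193 = 996.
ΔCS = ½(708 + 996)(157 − 125) = 27264; ΔPS = ½(708 + 996)(193 − 157) = 30672.
Government spending = 68 × 996 = 67728.
Net change = 27264 + 30672 − 67728 = -9792. The loss equals the DWL triangle ½·68·288.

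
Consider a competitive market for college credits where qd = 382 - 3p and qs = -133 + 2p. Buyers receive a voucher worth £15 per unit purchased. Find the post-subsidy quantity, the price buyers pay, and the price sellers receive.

q' = 91; buyers pay £97; sellers receive £112

Pre-subsidy: 382 - 3p = -133 + 2p gives p* = 103, q* = 73.
With the rebate, buyers effectively pay pb = ps − 15, where ps is the price sellers receive.
Demand in terms of ps becomes qd = 382 − 3(ps − 15) = 427 - 3ps. Setting this equal to supply: 427 - 3ps = -133 + 2ps, so ps = 112.
Buyers pay pb = 112 − 15 = 97; q' = -133 + 2·112 = 91.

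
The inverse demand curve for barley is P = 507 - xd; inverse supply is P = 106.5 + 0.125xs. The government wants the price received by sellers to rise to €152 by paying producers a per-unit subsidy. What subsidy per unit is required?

Required subsidy s = €9 per unit

At a seller price of 152, quantity supplied is -852 + 8·152 = 364.
Buyers absorb 364 only when they pay Pb = 507 − 1·364 = 143.
s = Ps − Pb = 152 − 143 = 9.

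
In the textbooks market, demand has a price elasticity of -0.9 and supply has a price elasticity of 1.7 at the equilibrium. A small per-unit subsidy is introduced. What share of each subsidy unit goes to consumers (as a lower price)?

For a small subsidy around the equilibrium, the benefit split depends on the relative slopes, which at a point are proportional to the elasticities.
Buyer share = εs/(εs + |εd|) = 1.7/(1.7 + 0.9) = 17/26; seller share = |εd|/(εs + |εd|) = 9/26.

Consumer share = 17/26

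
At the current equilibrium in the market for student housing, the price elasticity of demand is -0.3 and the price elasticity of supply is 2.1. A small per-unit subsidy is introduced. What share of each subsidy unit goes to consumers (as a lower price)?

Consumer share = 0.875

For a small subsidy around the equilibrium, the benefit split depends on the relative slopes, which at a point are proportional to the elasticities.
Buyer share = εs/(εs + |εd|) = 2.1/(2.1 + 0.3) = 0.875; seller share = |εd|/(εs + |εd|) = 0.125.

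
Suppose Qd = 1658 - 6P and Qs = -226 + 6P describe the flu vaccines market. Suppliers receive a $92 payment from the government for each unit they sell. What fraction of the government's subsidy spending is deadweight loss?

Pre-subsidy: 1658 - 6P = -226 + 6P gives P* = 157, Q* = 716.
With the subsidy, sellers receive Ps = Pb + 92 for each unit, where Pb is the price buyers pay.
Supply in terms of Pb becomes Qs = -226 + 6(Pb + 92) = 326 + 6Pb. Setting this equal to demand: 1658 - 6Pb = 326 + 6Pb, so Pb = 111.
Sellers receive Ps = 111 + 92 = 203; Q' = 1658 − 6·111 = 992.
ΔCS = ½(716 + 992)(157 − 111) = 39284; ΔPS = ½(716 + 992)(203 − 157) = 39284.
Government spending = 92 × 992 = 91264.
DWL = ½ × 92 × (992 − 716) = 12696; fraction = 12696 / 91264 = 69/496.

DWL / government spending = 69/496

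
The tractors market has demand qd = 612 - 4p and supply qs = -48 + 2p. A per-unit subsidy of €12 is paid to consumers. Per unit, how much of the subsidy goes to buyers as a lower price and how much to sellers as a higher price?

Buyers gain €4 per unit; sellers gain €8 per unit

Pre-subsidy: 612 - 4p = -48 + 2p gives p* = 110, q* = 172.
With the rebate, buyers effectively pay pb = ps − 12, where ps is the price sellers receive.
Demand in terms of ps becomes qd = 612 − 4(ps − 12) = 660 - 4ps. Setting this equal to supply: 660 - 4ps = -48 + 2ps, so ps = 118.
Buyers pay pb = 118 − 12 = 106; q' = -48 + 2·118 = 188.
Buyers' price falls by p* − pb = 110 − 106 = 4; sellers' price rises by ps − p* = 118 − 110 = 8.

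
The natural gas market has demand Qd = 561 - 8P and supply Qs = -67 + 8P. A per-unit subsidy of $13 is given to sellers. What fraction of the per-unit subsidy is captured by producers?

Producer share = 0.5

Pre-subsidy: 561 - 8P = -67 + 8P gives P* = 39.25, Q* = 247.
With the subsidy, sellers receive Ps = Pb + 13 for each unit, where Pb is the price buyers pay.
Supply in terms of Pb becomes Qs = -67 + 8(Pb + 13) = 37 + 8Pb. Setting this equal to demand: 561 - 8Pb = 37 + 8Pb, so Pb = 32.75.
Sellers receive Ps = 32.75 + 13 = 45.75; Q' = 561 − 8·32.75 = 299.
Buyers' price falls by P* − Pb = 39.25 − 32.75 = 6.5; sellers' price rises by Ps − P* = 45.75 − 39.25 = 6.5.
So producers capture 6.5/13 = 0.5 of each unit of subsidy.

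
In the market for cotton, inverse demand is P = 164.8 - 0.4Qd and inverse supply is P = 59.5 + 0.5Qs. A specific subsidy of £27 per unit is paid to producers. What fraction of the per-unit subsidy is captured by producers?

Pre-subsidy: 164.8 - 0.4Q = 59.5 + 0.5Q gives Q* = 117 and P* = 118.
With the subsidy, sellers receive Ps = Pb + 27 for each unit, where Pb is the price buyers pay.
On the curves, Pb = 164.8 - 0.4Q and Ps = 59.5 + 0.5Q; the wedge Ps − Pb = 27 gives 59.5 + 0.5Q − (164.8 - 0.4Q) = 27, so Q' = 147.
Then Pb = 164.8 − 0.4·147 = 106 and Ps = 59.5 + 0.5·147 = 133.
Buyers' price falls by P* − Pb = 118 − 106 = 12; sellers' price rises by Ps − P* = 133 − 118 = 15.
So producers capture 15/27 = 5/9 of each unit of subsidy.

Producer share = 5/9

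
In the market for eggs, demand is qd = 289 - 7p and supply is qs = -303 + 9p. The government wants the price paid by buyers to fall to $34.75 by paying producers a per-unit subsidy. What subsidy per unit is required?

At a buyer price of 34.75, quantity demanded is 289 − 7·34.75 = 45.75.
Sellers supply 45.75 only when they receive ps with -303 + 9·ps = 45.75, i.e. ps = 38.75.
s = ps − pb = 38.75 − 34.75 = 4.

Required subsidy s = $4 per unit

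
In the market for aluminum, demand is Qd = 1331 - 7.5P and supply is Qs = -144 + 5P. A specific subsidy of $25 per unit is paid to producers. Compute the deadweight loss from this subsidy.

Deadweight loss = $937.5

Pre-subsidy: 1331 - 7.5P = -144 + 5P gives P* = 118, Q* = 446.
With the subsidy, sellers receive Ps = Pb + 25 for each unit, where Pb is the price buyers pay.
Supply in terms of Pb becomes Qs = -144 + 5(Pb + 25) = -19 + 5Pb. Setting this equal to demand: 1331 - 7.5Pb = -19 + 5Pb, so Pb = 108.
Sellers receive Ps = 108 + 25 = 133; Q' = 1331 − 7.5·108 = 521.
The subsidy expands output by 521 − 446 = 75 past the efficient level; on those units the gap between marginal cost and willingness to pay runs from 0 up to 25.
DWL = ½ × 25 × 75 = 937.5.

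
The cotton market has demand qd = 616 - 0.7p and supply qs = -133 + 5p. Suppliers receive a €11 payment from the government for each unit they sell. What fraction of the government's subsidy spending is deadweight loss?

DWL / government spending = 55/8644

Pre-subsidy: 616 - 0.7p = -133 + 5p gives p* = 7490/57, q* = 29869/57.
With the subsidy, sellers receive ps = pb + 11 for each unit, where pb is the price buyers pay.
Supply in terms of pb becomes qs = -133 + 5(pb + 11) = -78 + 5pb. Setting this equal to demand: 616 - 0.7pb = -78 + 5pb, so pb = 6940/57.
Sellers receive ps = 6940/57 + 11 = 7567/57; q' = 616 − 0.7·(6940/57) = 30254/57.
ΔCS = ½(29869/57 + 30254/57)(7490/57 − 6940/57) = 5511275/1083; ΔPS = ½(29869/57 + 30254/57)(7567/57 − 7490/57) = 1543157/2166.
Government spending = 11 × 30254/57 = 332794/57.
DWL = ½ × 11 × (30254/57 − 29869/57) = 4235/114; fraction = (4235/114) / (332794/57) = 55/8644.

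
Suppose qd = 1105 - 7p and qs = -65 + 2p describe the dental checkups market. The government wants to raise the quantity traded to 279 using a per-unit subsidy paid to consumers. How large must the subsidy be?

At q = 279, invert demand for the buyer price: pb = (1105 − 279)/7 = 118; invert supply for the seller price: ps = (279 − (-65))/2 = 172.
The subsidy must fill the gap: s = ps − pb = 172 − 118 = 54.

Required subsidy s = 54 per unit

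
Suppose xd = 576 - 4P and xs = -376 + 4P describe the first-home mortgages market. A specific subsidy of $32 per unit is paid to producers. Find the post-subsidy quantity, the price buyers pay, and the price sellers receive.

x' = 164; buyers pay $103; sellers receive $135

Pre-subsidy: 576 - 4P = -376 + 4P gives P* = 119, x* = 100.
With the subsidy, sellers receive Ps = Pb + 32 for each unit, where Pb is the price buyers pay.
Supply in terms of Pb becomes xs = -376 + 4(Pb + 32) = -248 + 4Pb. Setting this equal to demand: 576 - 4Pb = -248 + 4Pb, so Pb = 103.
Sellers receive Ps = 103 + 32 = 135; x' = 576 − 4·103 = 164.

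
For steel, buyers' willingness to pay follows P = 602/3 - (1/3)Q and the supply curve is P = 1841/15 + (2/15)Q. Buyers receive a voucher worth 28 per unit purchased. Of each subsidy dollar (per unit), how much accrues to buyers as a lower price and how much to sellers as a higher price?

Pre-subsidy: 602/3 - (1/3)Q = 1841/15 + (2/15)Q gives Q* = 167 and P* = 145.
With the rebate, buyers effectively pay Pb = Ps − 28, where Ps is the price sellers receive.
On the curves, Pb = 602/3 - (1/3)Q and Ps = 1841/15 + (2/15)Q; the wedge Ps − Pb = 28 gives 1841/15 + (2/15)Q − (602/3 - (1/3)Q) = 28, so Q' = 227.
Then Pb = 602/3 − (1/3)·227 = 125 and Ps = 1841/15 + (2/15)·227 = 153.
Buyers' price falls by P* − Pb = 145 − 125 = 20; sellers' price rises by Ps − P* = 153 − 145 = 8.

Buyers gain 20 per unit; sellers gain 8 per unit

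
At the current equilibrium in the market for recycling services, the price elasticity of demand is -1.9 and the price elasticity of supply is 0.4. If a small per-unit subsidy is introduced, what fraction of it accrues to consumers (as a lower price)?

For a small subsidy around the equilibrium, the benefit split depends on the relative slopes, which at a point are proportional to the elasticities.
Buyer share = εs/(εs + |εd|) = 0.4/(0.4 + 1.9) = 4/23; seller share = |εd|/(εs + |εd|) = 19/23.

Consumer share = 4/23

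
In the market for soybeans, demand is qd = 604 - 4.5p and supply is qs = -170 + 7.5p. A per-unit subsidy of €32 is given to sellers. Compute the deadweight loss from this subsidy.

Pre-subsidy: 604 - 4.5p = -170 + 7.5p gives p* = 64.5, q* = 313.75.
With the subsidy, sellers receive ps = pb + 32 for each unit, where pb is the price buyers pay.
Supply in terms of pb becomes qs = -170 + 7.5(pb + 32) = 70 + 7.5pb. Setting this equal to demand: 604 - 4.5pb = 70 + 7.5pb, so pb = 44.5.
Sellers receive ps = 44.5 + 32 = 76.5; q' = 604 − 4.5·44.5 = 403.75.
The subsidy expands output by 403.75 − 313.75 = 90 past the efficient level; on those units the gap between marginal cost and willingness to pay runs from 0 up to 32.
DWL = ½ × 32 × 90 = 1440.

Deadweight loss = €1440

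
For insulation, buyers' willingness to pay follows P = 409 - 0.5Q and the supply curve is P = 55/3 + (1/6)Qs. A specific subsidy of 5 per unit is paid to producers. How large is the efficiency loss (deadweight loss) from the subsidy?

Deadweight loss = 18.75

Pre-subsidy: 409 - 0.5Q = 55/3 + (1/6)Q gives Q* = 586 and P* = 116.
With the subsidy, sellers receive Ps = Pb + 5 for each unit, where Pb is the price buyers pay.
On the curves, Pb = 409 - 0.5Q and Ps = 55/3 + (1/6)Q; the wedge Ps − Pb = 5 gives 55/3 + (1/6)Q − (409 - 0.5Q) = 5, so Q' = 593.5.
Then Pb = 409 − 0.5·593.5 = 112.25 and Ps = 55/3 + (1/6)·593.5 = 117.25.
The subsidy expands output by 593.5 − 586 = 7.5 past the efficient level; on those units the gap between marginal cost and willingness to pay runs from 0 up to 5.
DWL = ½ × 5 × 7.5 = 18.75.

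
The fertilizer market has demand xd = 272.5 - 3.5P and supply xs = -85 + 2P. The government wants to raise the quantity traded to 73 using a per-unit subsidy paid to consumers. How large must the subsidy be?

Required subsidy s = 22 per unit

At x = 73, invert demand for the buyer price: Pb = (272.5 − 73)/3.5 = 57; invert supply for the seller price: Ps = (73 − (-85))/2 = 79.
The subsidy must fill the gap: s = Ps − Pb = 79 − 57 = 22.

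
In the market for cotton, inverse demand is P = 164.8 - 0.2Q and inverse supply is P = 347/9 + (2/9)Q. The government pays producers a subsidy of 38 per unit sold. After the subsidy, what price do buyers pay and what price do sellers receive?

Pre-subsidy: 164.8 - 0.2Q = 347/9 + (2/9)Q gives Q* = 299 and P* = 105.
With the subsidy, sellers receive Ps = Pb + 38 for each unit, where Pb is the price buyers pay.
On the curves, Pb = 164.8 - 0.2Q and Ps = 347/9 + (2/9)Q; the wedge Ps − Pb = 38 gives 347/9 + (2/9)Q − (164.8 - 0.2Q) = 38, so Q' = 389.
Then Pb = 164.8 − 0.2·389 = 87 and Ps = 347/9 + (2/9)·389 = 125.

Buyers pay 87; sellers receive 125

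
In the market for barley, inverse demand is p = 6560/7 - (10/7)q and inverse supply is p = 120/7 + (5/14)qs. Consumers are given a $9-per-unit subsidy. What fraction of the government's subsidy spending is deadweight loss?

DWL / government spending = 9/1858

Pre-subsidy: 6560/7 - (10/7)q = 120/7 + (5/14)q gives q* = 515.2 and p* = 1408/7.
With the rebate, buyers effectively pay pb = ps − 9, where ps is the price sellers receive.
On the curves, pb = 6560/7 - (10/7)q and ps = 120/7 + (5/14)q; the wedge ps − pb = 9 gives 120/7 + (5/14)q − (6560/7 - (10/7)q) = 9, so q' = 520.24.
Then pb = 6560/7 − (10/7)·520.24 = 6788/35 and ps = 120/7 + (5/14)·520.24 = 7103/35.
ΔCS = ½(515.2 + 520.24)(1408/7 − 6788/35) = 3727.584; ΔPS = ½(515.2 + 520.24)(7103/35 − 1408/7) = 931.896.
Government spending = 9 × 520.24 = 4682.16.
DWL = ½ × 9 × (520.24 − 515.2) = 22.68; fraction = 22.68 / 4682.16 = 9/1858.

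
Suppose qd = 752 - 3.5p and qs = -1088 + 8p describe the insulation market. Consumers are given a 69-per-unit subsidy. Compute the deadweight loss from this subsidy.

Pre-subsidy: 752 - 3.5p = -1088 + 8p gives p* = 160, q* = 192.
With the rebate, buyers effectively pay pb = ps − 69, where ps is the price sellers receive.
Demand in terms of ps becomes qd = 752 − 3.5(ps − 69) = 993.5 - 3.5ps. Setting this equal to supply: 993.5 - 3.5ps = -1088 + 8ps, so ps = 181.
Buyers pay pb = 181 − 69 = 112; q' = -1088 + 8·181 = 360.
The subsidy expands output by 360 − 192 = 168 past the efficient level; on those units the gap between marginal cost and willingness to pay runs from 0 up to 69.
DWL = ½ × 69 × 168 = 5796.

Deadweight loss = 5796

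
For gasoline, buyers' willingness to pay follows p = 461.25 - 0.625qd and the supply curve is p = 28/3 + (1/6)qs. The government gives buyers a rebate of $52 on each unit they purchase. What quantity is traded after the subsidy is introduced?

q' = 12094/19

Pre-subsidy: 461.25 - 0.625q = 28/3 + (1/6)q gives q* = 10846/19 and p* = 1985/19.
With the rebate, buyers effectively pay pb = ps − 52, where ps is the price sellers receive.
On the curves, pb = 461.25 - 0.625q and ps = 28/3 + (1/6)q; the wedge ps − pb = 52 gives 28/3 + (1/6)q − (461.25 - 0.625q) = 52, so q' = 12094/19.
Then pb = 461.25 − 0.625·(12094/19) = 1205/19 and ps = 28/3 + (1/6)·(12094/19) = 2193/19.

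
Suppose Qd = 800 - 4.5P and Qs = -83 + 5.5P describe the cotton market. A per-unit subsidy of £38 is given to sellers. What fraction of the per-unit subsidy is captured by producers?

Producer share = 0.45

Pre-subsidy: 800 - 4.5P = -83 + 5.5P gives P* = 88.3, Q* = 402.65.
With the subsidy, sellers receive Ps = Pb + 38 for each unit, where Pb is the price buyers pay.
Supply in terms of Pb becomes Qs = -83 + 5.5(Pb + 38) = 126 + 5.5Pb. Setting this equal to demand: 800 - 4.5Pb = 126 + 5.5Pb, so Pb = 67.4.
Sellers receive Ps = 67.4 + 38 = 105.4; Q' = 800 − 4.5·67.4 = 496.7.
Buyers' price falls by P* − Pb = 88.3 − 67.4 = 20.9; sellers' price rises by Ps − P* = 105.4 − 88.3 = 17.1.
So producers capture 17.1/38 = 0.45 of each unit of subsidy.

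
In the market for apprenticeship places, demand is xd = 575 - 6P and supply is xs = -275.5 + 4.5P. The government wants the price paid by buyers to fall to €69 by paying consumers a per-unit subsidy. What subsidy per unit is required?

At a buyer price of 69, quantity demanded is 575 − 6·69 = 161.
Sellers supply 161 only when they receive Ps with -275.5 + 4.5·Ps = 161, i.e. Ps = 97.
s = Ps − Pb = 97 − 69 = 28.

Required subsidy s = €28 per unit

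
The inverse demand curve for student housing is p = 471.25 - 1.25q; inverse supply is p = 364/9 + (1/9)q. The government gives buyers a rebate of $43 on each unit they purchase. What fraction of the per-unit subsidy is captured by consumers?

Consumer share = 45/49

Pre-subsidy: 471.25 - 1.25q = 364/9 + (1/9)q gives q* = 15509/49 and p* = 3705/49.
With the rebate, buyers effectively pay pb = ps − 43, where ps is the price sellers receive.
On the curves, pb = 471.25 - 1.25q and ps = 364/9 + (1/9)q; the wedge ps − pb = 43 gives 364/9 + (1/9)q − (471.25 - 1.25q) = 43, so q' = 17057/49.
Then pb = 471.25 − 1.25·(17057/49) = 1770/49 and ps = 364/9 + (1/9)·(17057/49) = 3877/49.
Buyers' price falls by p* − pb = 3705/49 − 1770/49 = 1935/49; sellers' price rises by ps − p* = 3877/49 − 3705/49 = 172/49.
So consumers capture (1935/49)/43 = 45/49 of each unit of subsidy.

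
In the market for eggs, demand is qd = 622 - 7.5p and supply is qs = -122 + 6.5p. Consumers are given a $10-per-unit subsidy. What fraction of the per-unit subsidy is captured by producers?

Pre-subsidy: 622 - 7.5p = -122 + 6.5p gives p* = 372/7, q* = 1564/7.
With the rebate, buyers effectively pay pb = ps − 10, where ps is the price sellers receive.
Demand in terms of ps becomes qd = 622 − 7.5(ps − 10) = 697 - 7.5ps. Setting this equal to supply: 697 - 7.5ps = -122 + 6.5ps, so ps = 58.5.
Buyers pay pb = 58.5 − 10 = 48.5; q' = -122 + 6.5·58.5 = 258.25.
Buyers' price falls by p* − pb = 372/7 − 48.5 = 65/14; sellers' price rises by ps − p* = 58.5 − 372/7 = 75/14.
So producers capture (75/14)/10 = 15/28 of each unit of subsidy.

Producer share = 15/28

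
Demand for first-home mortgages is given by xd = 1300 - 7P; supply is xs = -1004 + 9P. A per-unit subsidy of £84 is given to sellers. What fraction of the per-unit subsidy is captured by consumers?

Pre-subsidy: 1300 - 7P = -1004 + 9P gives P* = 144, x* = 292.
With the subsidy, sellers receive Ps = Pb + 84 for each unit, where Pb is the price buyers pay.
Supply in terms of Pb becomes xs = -1004 + 9(Pb + 84) = -248 + 9Pb. Setting this equal to demand: 1300 - 7Pb = -248 + 9Pb, so Pb = 96.75.
Sellers receive Ps = 96.75 + 84 = 180.75; x' = 1300 − 7·96.75 = 622.75.
Buyers' price falls by P* − Pb = 144 − 96.75 = 47.25; sellers' price rises by Ps − P* = 180.75 − 144 = 36.75.
So consumers capture 47.25/84 = 0.5625 of each unit of subsidy.

Consumer share = 0.5625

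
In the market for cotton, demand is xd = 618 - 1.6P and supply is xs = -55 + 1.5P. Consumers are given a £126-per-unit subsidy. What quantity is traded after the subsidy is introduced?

x' = 11414/31

Pre-subsidy: 618 - 1.6P = -55 + 1.5P gives P* = 6730/31, x* = 8390/31.
With the rebate, buyers effectively pay Pb = Ps − 126, where Ps is the price sellers receive.
Demand in terms of Ps becomes xd = 618 − 1.6(Ps − 126) = 819.6 - 1.6Ps. Setting this equal to supply: 819.6 - 1.6Ps = -55 + 1.5Ps, so Ps = 8746/31.
Buyers pay Pb = 8746/31 − 126 = 4840/31; x' = -55 + 1.5·(8746/31) = 11414/31.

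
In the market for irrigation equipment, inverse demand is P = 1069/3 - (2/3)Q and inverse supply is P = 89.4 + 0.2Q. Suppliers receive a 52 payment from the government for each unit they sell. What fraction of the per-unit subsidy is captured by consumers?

Pre-subsidy: 1069/3 - (2/3)Q = 89.4 + 0.2Q gives Q* = 308 and P* = 151.
With the subsidy, sellers receive Ps = Pb + 52 for each unit, where Pb is the price buyers pay.
On the curves, Pb = 1069/3 - (2/3)Q and Ps = 89.4 + 0.2Q; the wedge Ps − Pb = 52 gives 89.4 + 0.2Q − (1069/3 - (2/3)Q) = 52, so Q' = 368.
Then Pb = 1069/3 − (2/3)·368 = 111 and Ps = 89.4 + 0.2·368 = 163.
Buyers' price falls by P* − Pb = 151 − 111 = 40; sellers' price rises by Ps − P* = 163 − 151 = 12.
So consumers capture 40/52 = 10/13 of each unit of subsidy.

Consumer share = 10/13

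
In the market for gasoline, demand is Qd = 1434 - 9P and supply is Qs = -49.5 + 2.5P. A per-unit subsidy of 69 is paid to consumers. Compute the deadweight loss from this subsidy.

Pre-subsidy: 1434 - 9P = -49.5 + 2.5P gives P* = 129, Q* = 273.
With the rebate, buyers effectively pay Pb = Ps − 69, where Ps is the price sellers receive.
Demand in terms of Ps becomes Qd = 1434 − 9(Ps − 69) = 2055 - 9Ps. Setting this equal to supply: 2055 - 9Ps = -49.5 + 2.5Ps, so Ps = 183.
Buyers pay Pb = 183 − 69 = 114; Q' = -49.5 + 2.5·183 = 408.
The subsidy expands output by 408 − 273 = 135 past the efficient level; on those units the gap between marginal cost and willingness to pay runs from 0 up to 69.
DWL = ½ × 69 × 135 = 4657.5.

Deadweight loss = 4657.5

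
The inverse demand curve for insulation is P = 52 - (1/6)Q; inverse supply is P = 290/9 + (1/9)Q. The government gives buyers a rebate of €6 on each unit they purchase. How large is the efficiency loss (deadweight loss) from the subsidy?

Pre-subsidy: 52 - (1/6)Q = 290/9 + (1/9)Q gives Q* = 71.2 and P* = 602/15.
With the rebate, buyers effectively pay Pb = Ps − 6, where Ps is the price sellers receive.
On the curves, Pb = 52 - (1/6)Q and Ps = 290/9 + (1/9)Q; the wedge Ps − Pb = 6 gives 290/9 + (1/9)Q − (52 - (1/6)Q) = 6, so Q' = 92.8.
Then Pb = 52 − (1/6)·92.8 = 548/15 and Ps = 290/9 + (1/9)·92.8 = 638/15.
The subsidy expands output by 92.8 − 71.2 = 21.6 past the efficient level; on those units the gap between marginal cost and willingness to pay runs from 0 up to 6.
DWL = ½ × 6 × 21.6 = 64.8.

Deadweight loss = €64.8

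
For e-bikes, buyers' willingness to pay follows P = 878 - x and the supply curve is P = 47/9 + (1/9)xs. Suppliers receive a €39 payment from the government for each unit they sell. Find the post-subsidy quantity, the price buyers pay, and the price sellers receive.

x' = 820.6; buyers pay €57.4; sellers receive €96.4

Pre-subsidy: 878 - x = 47/9 + (1/9)x gives x* = 785.5 and P* = 92.5.
With the subsidy, sellers receive Ps = Pb + 39 for each unit, where Pb is the price buyers pay.
On the curves, Pb = 878 - x and Ps = 47/9 + (1/9)x; the wedge Ps − Pb = 39 gives 47/9 + (1/9)x − (878 - x) = 39, so x' = 820.6.
Then Pb = 878 − 1·820.6 = 57.4 and Ps = 47/9 + (1/9)·820.6 = 96.4.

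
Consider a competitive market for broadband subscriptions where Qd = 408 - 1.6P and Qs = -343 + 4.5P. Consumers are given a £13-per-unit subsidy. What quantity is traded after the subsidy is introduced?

Pre-subsidy: 408 - 1.6P = -343 + 4.5P gives P* = 7510/61, Q* = 12872/61.
With the rebate, buyers effectively pay Pb = Ps − 13, where Ps is the price sellers receive.
Demand in terms of Ps becomes Qd = 408 − 1.6(Ps − 13) = 428.8 - 1.6Ps. Setting this equal to supply: 428.8 - 1.6Ps = -343 + 4.5Ps, so Ps = 7718/61.
Buyers pay Pb = 7718/61 − 13 = 6925/61; Q' = -343 + 4.5·(7718/61) = 13808/61.

Q' = 13808/61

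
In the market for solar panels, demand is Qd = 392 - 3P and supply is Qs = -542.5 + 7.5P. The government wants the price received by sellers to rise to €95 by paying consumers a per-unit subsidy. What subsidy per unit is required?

Required subsidy s = €21 per unit

At a seller price of 95, quantity supplied is -542.5 + 7.5·95 = 170.
Buyers absorb 170 only when they pay Pb with 392 − 3·Pb = 170, i.e. Pb = 74.
s = Ps − Pb = 95 − 74 = 21.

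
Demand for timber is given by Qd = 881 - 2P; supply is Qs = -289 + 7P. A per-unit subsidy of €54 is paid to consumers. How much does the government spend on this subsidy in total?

Pre-subsidy: 881 - 2P = -289 + 7P gives P* = 130, Q* = 621.
With the rebate, buyers effectively pay Pb = Ps − 54, where Ps is the price sellers receive.
Demand in terms of Ps becomes Qd = 881 − 2(Ps − 54) = 989 - 2Ps. Setting this equal to supply: 989 - 2Ps = -289 + 7Ps, so Ps = 142.
Buyers pay Pb = 142 − 54 = 88; Q' = -289 + 7·142 = 705.
Government outlay = subsidy × quantity = 54 × 705 = 38070.

Government cost = €38070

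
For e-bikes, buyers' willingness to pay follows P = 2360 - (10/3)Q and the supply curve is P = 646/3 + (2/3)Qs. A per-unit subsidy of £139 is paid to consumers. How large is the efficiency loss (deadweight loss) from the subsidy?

Deadweight loss = £2415.125

Pre-subsidy: 2360 - (10/3)Q = 646/3 + (2/3)Q gives Q* = 3217/6 and P* = 5155/9.
With the rebate, buyers effectively pay Pb = Ps − 139, where Ps is the price sellers receive.
On the curves, Pb = 2360 - (10/3)Q and Ps = 646/3 + (2/3)Q; the wedge Ps − Pb = 139 gives 646/3 + (2/3)Q − (2360 - (10/3)Q) = 139, so Q' = 6851/12.
Then Pb = 2360 − (10/3)·(6851/12) = 8225/18 and Ps = 646/3 + (2/3)·(6851/12) = 10727/18.
The subsidy expands output by 6851/12 − 3217/6 = 34.75 past the efficient level; on those units the gap between marginal cost and willingness to pay runs from 0 up to 139.
DWL = ½ × 139 × 34.75 = 2415.125.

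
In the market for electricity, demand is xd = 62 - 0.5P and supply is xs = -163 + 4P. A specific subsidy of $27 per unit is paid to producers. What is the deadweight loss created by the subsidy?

Deadweight loss = $162

Pre-subsidy: 62 - 0.5P = -163 + 4P gives P* = 50, x* = 37.
With the subsidy, sellers receive Ps = Pb + 27 for each unit, where Pb is the price buyers pay.
Supply in terms of Pb becomes xs = -163 + 4(Pb + 27) = -55 + 4Pb. Setting this equal to demand: 62 - 0.5Pb = -55 + 4Pb, so Pb = 26.
Sellers receive Ps = 26 + 27 = 53; x' = 62 − 0.5·26 = 49.
The subsidy expands output by 49 − 37 = 12 past the efficient level; on those units the gap between marginal cost and willingness to pay runs from 0 up to 27.
DWL = ½ × 27 × 12 = 162.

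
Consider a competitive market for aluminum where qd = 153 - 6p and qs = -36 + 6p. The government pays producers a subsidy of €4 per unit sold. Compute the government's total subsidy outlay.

Government cost = €282

Pre-subsidy: 153 - 6p = -36 + 6p gives p* = 15.75, q* = 58.5.
With the subsidy, sellers receive ps = pb + 4 for each unit, where pb is the price buyers pay.
Supply in terms of pb becomes qs = -36 + 6(pb + 4) = -12 + 6pb. Setting this equal to demand: 153 - 6pb = -12 + 6pb, so pb = 13.75.
Sellers receive ps = 13.75 + 4 = 17.75; q' = 153 − 6·13.75 = 70.5.
Government outlay = subsidy × quantity = 4 × 70.5 = 282.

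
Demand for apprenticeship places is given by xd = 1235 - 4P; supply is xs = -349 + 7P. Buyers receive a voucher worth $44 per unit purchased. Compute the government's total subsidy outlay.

Government cost = $33924

Pre-subsidy: 1235 - 4P = -349 + 7P gives P* = 144, x* = 659.
With the rebate, buyers effectively pay Pb = Ps − 44, where Ps is the price sellers receive.
Demand in terms of Ps becomes xd = 1235 − 4(Ps − 44) = 1411 - 4Ps. Setting this equal to supply: 1411 - 4Ps = -349 + 7Ps, so Ps = 160.
Buyers pay Pb = 160 − 44 = 116; x' = -349 + 7·160 = 771.
Government outlay = subsidy × quantity = 44 × 771 = 33924.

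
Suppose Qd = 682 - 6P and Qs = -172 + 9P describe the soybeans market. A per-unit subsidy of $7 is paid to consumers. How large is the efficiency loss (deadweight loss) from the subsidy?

Deadweight loss = $88.2

Pre-subsidy: 682 - 6P = -172 + 9P gives P* = 854/15, Q* = 340.4.
With the rebate, buyers effectively pay Pb = Ps − 7, where Ps is the price sellers receive.
Demand in terms of Ps becomes Qd = 682 − 6(Ps − 7) = 724 - 6Ps. Setting this equal to supply: 724 - 6Ps = -172 + 9Ps, so Ps = 896/15.
Buyers pay Pb = 896/15 − 7 = 791/15; Q' = -172 + 9·(896/15) = 365.6.
The subsidy expands output by 365.6 − 340.4 = 25.2 past the efficient level; on those units the gap between marginal cost and willingness to pay runs from 0 up to 7.
DWL = ½ × 7 × 25.2 = 88.2.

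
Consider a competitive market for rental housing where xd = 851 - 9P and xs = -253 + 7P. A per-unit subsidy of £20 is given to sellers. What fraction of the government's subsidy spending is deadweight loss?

DWL / government spending = 63/494

Pre-subsidy: 851 - 9P = -253 + 7P gives P* = 69, x* = 230.
With the subsidy, sellers receive Ps = Pb + 20 for each unit, where Pb is the price buyers pay.
Supply in terms of Pb becomes xs = -253 + 7(Pb + 20) = -113 + 7Pb. Setting this equal to demand: 851 - 9Pb = -113 + 7Pb, so Pb = 60.25.
Sellers receive Ps = 60.25 + 20 = 80.25; x' = 851 − 9·60.25 = 308.75.
ΔCS = ½(230 + 308.75)(69 − 60.25) = 2357.03125; ΔPS = ½(230 + 308.75)(80.25 − 69) = 3030.46875.
Government spending = 20 × 308.75 = 6175.
DWL = ½ × 20 × (308.75 − 230) = 787.5; fraction = 787.5 / 6175 = 63/494.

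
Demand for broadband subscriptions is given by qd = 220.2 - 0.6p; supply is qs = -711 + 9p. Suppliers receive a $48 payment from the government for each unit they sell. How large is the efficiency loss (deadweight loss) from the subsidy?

Deadweight loss = $648

Pre-subsidy: 220.2 - 0.6p = -711 + 9p gives p* = 97, q* = 162.
With the subsidy, sellers receive ps = pb + 48 for each unit, where pb is the price buyers pay.
Supply in terms of pb becomes qs = -711 + 9(pb + 48) = -279 + 9pb. Setting this equal to demand: 220.2 - 0.6pb = -279 + 9pb, so pb = 52.
Sellers receive ps = 52 + 48 = 100; q' = 220.2 − 0.6·52 = 189.
The subsidy expands output by 189 − 162 = 27 past the efficient level; on those units the gap between marginal cost and willingness to pay runs from 0 up to 48.
DWL = ½ × 48 × 27 = 648.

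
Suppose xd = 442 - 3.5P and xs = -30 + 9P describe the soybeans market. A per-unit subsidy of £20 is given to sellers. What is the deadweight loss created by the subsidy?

Pre-subsidy: 442 - 3.5P = -30 + 9P gives P* = 37.76, x* = 309.84.
With the subsidy, sellers receive Ps = Pb + 20 for each unit, where Pb is the price buyers pay.
Supply in terms of Pb becomes xs = -30 + 9(Pb + 20) = 150 + 9Pb. Setting this equal to demand: 442 - 3.5Pb = 150 + 9Pb, so Pb = 23.36.
Sellers receive Ps = 23.36 + 20 = 43.36; x' = 442 − 3.5·23.36 = 360.24.
The subsidy expands output by 360.24 − 309.84 = 50.4 past the efficient level; on those units the gap between marginal cost and willingness to pay runs from 0 up to 20.
DWL = ½ × 20 × 50.4 = 504.

Deadweight loss = £504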